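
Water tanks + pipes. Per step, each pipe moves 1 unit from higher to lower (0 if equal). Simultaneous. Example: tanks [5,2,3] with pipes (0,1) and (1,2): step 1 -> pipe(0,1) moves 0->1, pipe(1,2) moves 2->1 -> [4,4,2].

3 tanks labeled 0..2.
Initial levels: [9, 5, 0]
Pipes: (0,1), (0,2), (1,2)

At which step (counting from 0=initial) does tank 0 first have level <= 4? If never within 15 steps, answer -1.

Answer: 3

Derivation:
Step 1: flows [0->1,0->2,1->2] -> levels [7 5 2]
Step 2: flows [0->1,0->2,1->2] -> levels [5 5 4]
Step 3: flows [0=1,0->2,1->2] -> levels [4 4 6]
Tank 0 first reaches <=4 at step 3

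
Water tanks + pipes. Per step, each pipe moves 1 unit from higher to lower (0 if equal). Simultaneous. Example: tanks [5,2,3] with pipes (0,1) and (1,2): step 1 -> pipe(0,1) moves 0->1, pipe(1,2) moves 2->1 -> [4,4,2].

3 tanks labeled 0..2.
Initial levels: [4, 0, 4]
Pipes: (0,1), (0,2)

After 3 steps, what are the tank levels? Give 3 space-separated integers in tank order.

Answer: 2 3 3

Derivation:
Step 1: flows [0->1,0=2] -> levels [3 1 4]
Step 2: flows [0->1,2->0] -> levels [3 2 3]
Step 3: flows [0->1,0=2] -> levels [2 3 3]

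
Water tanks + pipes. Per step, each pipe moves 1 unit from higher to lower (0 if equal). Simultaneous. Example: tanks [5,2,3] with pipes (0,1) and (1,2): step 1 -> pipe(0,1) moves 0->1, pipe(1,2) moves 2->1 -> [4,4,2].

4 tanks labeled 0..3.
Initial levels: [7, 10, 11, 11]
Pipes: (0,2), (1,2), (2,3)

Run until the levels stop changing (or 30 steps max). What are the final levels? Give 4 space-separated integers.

Answer: 9 9 12 9

Derivation:
Step 1: flows [2->0,2->1,2=3] -> levels [8 11 9 11]
Step 2: flows [2->0,1->2,3->2] -> levels [9 10 10 10]
Step 3: flows [2->0,1=2,2=3] -> levels [10 10 9 10]
Step 4: flows [0->2,1->2,3->2] -> levels [9 9 12 9]
Step 5: flows [2->0,2->1,2->3] -> levels [10 10 9 10]
  -> period-2 cycle: step 5 state = step 3 state; never stabilizes
  -> state at step 30: (30-3) mod 2 = 1, same as step 4 -> [9 9 12 9]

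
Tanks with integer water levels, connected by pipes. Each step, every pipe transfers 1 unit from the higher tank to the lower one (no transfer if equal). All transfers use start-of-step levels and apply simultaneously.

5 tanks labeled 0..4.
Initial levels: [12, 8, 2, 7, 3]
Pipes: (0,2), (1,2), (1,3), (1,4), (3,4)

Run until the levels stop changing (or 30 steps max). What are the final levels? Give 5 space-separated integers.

Answer: 7 5 8 6 6

Derivation:
Step 1: flows [0->2,1->2,1->3,1->4,3->4] -> levels [11 5 4 7 5]
Step 2: flows [0->2,1->2,3->1,1=4,3->4] -> levels [10 5 6 5 6]
Step 3: flows [0->2,2->1,1=3,4->1,4->3] -> levels [9 7 6 6 4]
Step 4: flows [0->2,1->2,1->3,1->4,3->4] -> levels [8 4 8 6 6]
Step 5: flows [0=2,2->1,3->1,4->1,3=4] -> levels [8 7 7 5 5]
Step 6: flows [0->2,1=2,1->3,1->4,3=4] -> levels [7 5 8 6 6]
Step 7: flows [2->0,2->1,3->1,4->1,3=4] -> levels [8 8 6 5 5]
Step 8: flows [0->2,1->2,1->3,1->4,3=4] -> levels [7 5 8 6 6]
  -> period-2 cycle: step 8 state = step 6 state; never stabilizes
  -> state at step 30: (30-6) mod 2 = 0, same as step 6 -> [7 5 8 6 6]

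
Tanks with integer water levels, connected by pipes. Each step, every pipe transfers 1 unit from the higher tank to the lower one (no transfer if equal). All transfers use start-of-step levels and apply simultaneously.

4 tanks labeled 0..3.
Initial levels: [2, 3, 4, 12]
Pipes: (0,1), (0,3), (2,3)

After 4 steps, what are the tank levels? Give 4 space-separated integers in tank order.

Step 1: flows [1->0,3->0,3->2] -> levels [4 2 5 10]
Step 2: flows [0->1,3->0,3->2] -> levels [4 3 6 8]
Step 3: flows [0->1,3->0,3->2] -> levels [4 4 7 6]
Step 4: flows [0=1,3->0,2->3] -> levels [5 4 6 6]

Answer: 5 4 6 6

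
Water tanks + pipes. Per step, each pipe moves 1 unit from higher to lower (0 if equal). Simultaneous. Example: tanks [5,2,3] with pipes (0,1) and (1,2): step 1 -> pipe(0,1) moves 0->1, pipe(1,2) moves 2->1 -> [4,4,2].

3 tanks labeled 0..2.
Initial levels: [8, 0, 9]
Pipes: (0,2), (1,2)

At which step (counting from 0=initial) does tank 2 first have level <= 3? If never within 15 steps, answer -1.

Step 1: flows [2->0,2->1] -> levels [9 1 7]
Step 2: flows [0->2,2->1] -> levels [8 2 7]
Step 3: flows [0->2,2->1] -> levels [7 3 7]
Step 4: flows [0=2,2->1] -> levels [7 4 6]
Step 5: flows [0->2,2->1] -> levels [6 5 6]
Step 6: flows [0=2,2->1] -> levels [6 6 5]
Step 7: flows [0->2,1->2] -> levels [5 5 7]
Step 8: flows [2->0,2->1] -> levels [6 6 5]
  -> period-2 cycle (repeats step 6); tank 2 never drops to <=3
Tank 2 never reaches <=3 within 15 steps

Answer: -1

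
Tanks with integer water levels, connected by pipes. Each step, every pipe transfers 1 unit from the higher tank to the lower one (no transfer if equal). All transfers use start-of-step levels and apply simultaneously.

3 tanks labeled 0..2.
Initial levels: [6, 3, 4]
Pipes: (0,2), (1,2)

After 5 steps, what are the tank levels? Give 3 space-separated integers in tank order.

Step 1: flows [0->2,2->1] -> levels [5 4 4]
Step 2: flows [0->2,1=2] -> levels [4 4 5]
Step 3: flows [2->0,2->1] -> levels [5 5 3]
Step 4: flows [0->2,1->2] -> levels [4 4 5]
  -> period-2 cycle: step 4 state = step 2 state
  -> state at step 5: (5-2) mod 2 = 1, same as step 3 -> [5 5 3]

Answer: 5 5 3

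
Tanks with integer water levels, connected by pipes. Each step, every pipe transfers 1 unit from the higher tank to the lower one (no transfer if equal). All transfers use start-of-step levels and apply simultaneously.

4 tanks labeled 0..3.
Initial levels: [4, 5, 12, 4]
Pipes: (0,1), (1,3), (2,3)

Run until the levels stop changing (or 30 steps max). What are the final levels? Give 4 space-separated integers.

Answer: 5 7 7 6

Derivation:
Step 1: flows [1->0,1->3,2->3] -> levels [5 3 11 6]
Step 2: flows [0->1,3->1,2->3] -> levels [4 5 10 6]
Step 3: flows [1->0,3->1,2->3] -> levels [5 5 9 6]
Step 4: flows [0=1,3->1,2->3] -> levels [5 6 8 6]
Step 5: flows [1->0,1=3,2->3] -> levels [6 5 7 7]
Step 6: flows [0->1,3->1,2=3] -> levels [5 7 7 6]
Step 7: flows [1->0,1->3,2->3] -> levels [6 5 6 8]
Step 8: flows [0->1,3->1,3->2] -> levels [5 7 7 6]
  -> period-2 cycle: step 8 state = step 6 state; never stabilizes
  -> state at step 30: (30-6) mod 2 = 0, same as step 6 -> [5 7 7 6]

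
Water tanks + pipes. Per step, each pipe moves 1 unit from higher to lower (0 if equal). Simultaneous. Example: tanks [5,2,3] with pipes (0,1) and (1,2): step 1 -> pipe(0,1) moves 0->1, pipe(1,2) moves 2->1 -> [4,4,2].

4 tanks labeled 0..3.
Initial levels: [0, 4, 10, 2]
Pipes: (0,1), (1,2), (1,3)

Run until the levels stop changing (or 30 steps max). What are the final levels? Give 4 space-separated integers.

Step 1: flows [1->0,2->1,1->3] -> levels [1 3 9 3]
Step 2: flows [1->0,2->1,1=3] -> levels [2 3 8 3]
Step 3: flows [1->0,2->1,1=3] -> levels [3 3 7 3]
Step 4: flows [0=1,2->1,1=3] -> levels [3 4 6 3]
Step 5: flows [1->0,2->1,1->3] -> levels [4 3 5 4]
Step 6: flows [0->1,2->1,3->1] -> levels [3 6 4 3]
Step 7: flows [1->0,1->2,1->3] -> levels [4 3 5 4]
  -> period-2 cycle: step 7 state = step 5 state; never stabilizes
  -> state at step 30: (30-5) mod 2 = 1, same as step 6 -> [3 6 4 3]

Answer: 3 6 4 3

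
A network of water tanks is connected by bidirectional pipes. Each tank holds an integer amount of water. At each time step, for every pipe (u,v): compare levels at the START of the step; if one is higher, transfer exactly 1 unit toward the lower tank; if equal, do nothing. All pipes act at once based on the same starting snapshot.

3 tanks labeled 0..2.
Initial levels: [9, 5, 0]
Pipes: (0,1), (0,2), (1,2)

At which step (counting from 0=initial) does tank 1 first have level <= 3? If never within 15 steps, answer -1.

Answer: -1

Derivation:
Step 1: flows [0->1,0->2,1->2] -> levels [7 5 2]
Step 2: flows [0->1,0->2,1->2] -> levels [5 5 4]
Step 3: flows [0=1,0->2,1->2] -> levels [4 4 6]
Step 4: flows [0=1,2->0,2->1] -> levels [5 5 4]
  -> period-2 cycle (repeats step 2); tank 1 never drops to <=3
Tank 1 never reaches <=3 within 15 steps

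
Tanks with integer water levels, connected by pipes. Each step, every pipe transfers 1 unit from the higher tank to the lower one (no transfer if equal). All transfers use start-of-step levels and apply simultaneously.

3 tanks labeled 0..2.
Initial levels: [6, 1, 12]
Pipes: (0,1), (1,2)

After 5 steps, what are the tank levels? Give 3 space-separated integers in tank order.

Answer: 6 6 7

Derivation:
Step 1: flows [0->1,2->1] -> levels [5 3 11]
Step 2: flows [0->1,2->1] -> levels [4 5 10]
Step 3: flows [1->0,2->1] -> levels [5 5 9]
Step 4: flows [0=1,2->1] -> levels [5 6 8]
Step 5: flows [1->0,2->1] -> levels [6 6 7]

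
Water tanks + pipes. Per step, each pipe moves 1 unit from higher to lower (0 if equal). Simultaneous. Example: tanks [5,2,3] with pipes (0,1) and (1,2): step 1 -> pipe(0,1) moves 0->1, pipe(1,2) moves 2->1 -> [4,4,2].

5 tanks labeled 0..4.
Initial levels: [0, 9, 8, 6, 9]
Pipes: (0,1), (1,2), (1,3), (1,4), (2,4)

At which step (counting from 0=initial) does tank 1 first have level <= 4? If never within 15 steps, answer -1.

Step 1: flows [1->0,1->2,1->3,1=4,4->2] -> levels [1 6 10 7 8]
Step 2: flows [1->0,2->1,3->1,4->1,2->4] -> levels [2 8 8 6 8]
Step 3: flows [1->0,1=2,1->3,1=4,2=4] -> levels [3 6 8 7 8]
Step 4: flows [1->0,2->1,3->1,4->1,2=4] -> levels [4 8 7 6 7]
Step 5: flows [1->0,1->2,1->3,1->4,2=4] -> levels [5 4 8 7 8]
Tank 1 first reaches <=4 at step 5

Answer: 5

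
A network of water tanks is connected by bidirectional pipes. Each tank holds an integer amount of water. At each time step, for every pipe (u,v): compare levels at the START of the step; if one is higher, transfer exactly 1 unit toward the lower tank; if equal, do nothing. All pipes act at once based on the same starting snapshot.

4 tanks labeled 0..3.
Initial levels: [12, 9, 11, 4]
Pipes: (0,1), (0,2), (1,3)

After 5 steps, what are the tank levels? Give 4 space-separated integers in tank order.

Answer: 10 8 9 9

Derivation:
Step 1: flows [0->1,0->2,1->3] -> levels [10 9 12 5]
Step 2: flows [0->1,2->0,1->3] -> levels [10 9 11 6]
Step 3: flows [0->1,2->0,1->3] -> levels [10 9 10 7]
Step 4: flows [0->1,0=2,1->3] -> levels [9 9 10 8]
Step 5: flows [0=1,2->0,1->3] -> levels [10 8 9 9]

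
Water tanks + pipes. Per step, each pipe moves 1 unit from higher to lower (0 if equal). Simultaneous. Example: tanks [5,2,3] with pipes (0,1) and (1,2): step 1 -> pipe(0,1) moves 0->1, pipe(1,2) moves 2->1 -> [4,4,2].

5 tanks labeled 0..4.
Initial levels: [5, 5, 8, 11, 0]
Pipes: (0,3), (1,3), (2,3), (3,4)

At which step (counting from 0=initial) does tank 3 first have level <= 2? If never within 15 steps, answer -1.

Answer: -1

Derivation:
Step 1: flows [3->0,3->1,3->2,3->4] -> levels [6 6 9 7 1]
Step 2: flows [3->0,3->1,2->3,3->4] -> levels [7 7 8 5 2]
Step 3: flows [0->3,1->3,2->3,3->4] -> levels [6 6 7 7 3]
Step 4: flows [3->0,3->1,2=3,3->4] -> levels [7 7 7 4 4]
Step 5: flows [0->3,1->3,2->3,3=4] -> levels [6 6 6 7 4]
Step 6: flows [3->0,3->1,3->2,3->4] -> levels [7 7 7 3 5]
Step 7: flows [0->3,1->3,2->3,4->3] -> levels [6 6 6 7 4]
  -> period-2 cycle (repeats step 5); tank 3 never drops to <=2
Tank 3 never reaches <=2 within 15 steps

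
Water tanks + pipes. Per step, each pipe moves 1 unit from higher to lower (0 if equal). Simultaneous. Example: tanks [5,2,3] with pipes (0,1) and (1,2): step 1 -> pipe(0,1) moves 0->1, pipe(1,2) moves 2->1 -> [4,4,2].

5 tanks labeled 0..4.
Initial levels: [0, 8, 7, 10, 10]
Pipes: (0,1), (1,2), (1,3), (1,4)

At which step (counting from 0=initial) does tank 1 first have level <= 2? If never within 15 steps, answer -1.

Step 1: flows [1->0,1->2,3->1,4->1] -> levels [1 8 8 9 9]
Step 2: flows [1->0,1=2,3->1,4->1] -> levels [2 9 8 8 8]
Step 3: flows [1->0,1->2,1->3,1->4] -> levels [3 5 9 9 9]
Step 4: flows [1->0,2->1,3->1,4->1] -> levels [4 7 8 8 8]
Step 5: flows [1->0,2->1,3->1,4->1] -> levels [5 9 7 7 7]
Step 6: flows [1->0,1->2,1->3,1->4] -> levels [6 5 8 8 8]
Step 7: flows [0->1,2->1,3->1,4->1] -> levels [5 9 7 7 7]
  -> period-2 cycle (repeats step 5); tank 1 never drops to <=2
Tank 1 never reaches <=2 within 15 steps

Answer: -1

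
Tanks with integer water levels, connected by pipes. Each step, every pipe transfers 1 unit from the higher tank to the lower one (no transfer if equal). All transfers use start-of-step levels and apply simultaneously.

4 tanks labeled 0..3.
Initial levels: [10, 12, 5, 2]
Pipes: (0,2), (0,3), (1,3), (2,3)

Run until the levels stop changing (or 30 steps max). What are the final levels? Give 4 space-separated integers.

Step 1: flows [0->2,0->3,1->3,2->3] -> levels [8 11 5 5]
Step 2: flows [0->2,0->3,1->3,2=3] -> levels [6 10 6 7]
Step 3: flows [0=2,3->0,1->3,3->2] -> levels [7 9 7 6]
Step 4: flows [0=2,0->3,1->3,2->3] -> levels [6 8 6 9]
Step 5: flows [0=2,3->0,3->1,3->2] -> levels [7 9 7 6]
  -> period-2 cycle: step 5 state = step 3 state; never stabilizes
  -> state at step 30: (30-3) mod 2 = 1, same as step 4 -> [6 8 6 9]

Answer: 6 8 6 9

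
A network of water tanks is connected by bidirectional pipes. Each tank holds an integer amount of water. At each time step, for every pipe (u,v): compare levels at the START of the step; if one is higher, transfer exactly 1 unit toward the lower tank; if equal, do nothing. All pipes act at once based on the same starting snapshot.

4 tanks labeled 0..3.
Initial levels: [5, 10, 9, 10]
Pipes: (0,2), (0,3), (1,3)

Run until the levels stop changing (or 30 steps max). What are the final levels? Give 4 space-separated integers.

Step 1: flows [2->0,3->0,1=3] -> levels [7 10 8 9]
Step 2: flows [2->0,3->0,1->3] -> levels [9 9 7 9]
Step 3: flows [0->2,0=3,1=3] -> levels [8 9 8 9]
Step 4: flows [0=2,3->0,1=3] -> levels [9 9 8 8]
Step 5: flows [0->2,0->3,1->3] -> levels [7 8 9 10]
Step 6: flows [2->0,3->0,3->1] -> levels [9 9 8 8]
  -> period-2 cycle: step 6 state = step 4 state; never stabilizes
  -> state at step 30: (30-4) mod 2 = 0, same as step 4 -> [9 9 8 8]

Answer: 9 9 8 8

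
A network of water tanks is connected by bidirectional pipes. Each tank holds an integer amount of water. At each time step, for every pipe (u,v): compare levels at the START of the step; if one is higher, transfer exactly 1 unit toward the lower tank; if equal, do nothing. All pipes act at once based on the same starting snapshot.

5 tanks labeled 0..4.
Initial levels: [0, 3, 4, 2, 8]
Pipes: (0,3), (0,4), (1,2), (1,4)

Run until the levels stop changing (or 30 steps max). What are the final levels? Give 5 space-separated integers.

Step 1: flows [3->0,4->0,2->1,4->1] -> levels [2 5 3 1 6]
Step 2: flows [0->3,4->0,1->2,4->1] -> levels [2 5 4 2 4]
Step 3: flows [0=3,4->0,1->2,1->4] -> levels [3 3 5 2 4]
Step 4: flows [0->3,4->0,2->1,4->1] -> levels [3 5 4 3 2]
Step 5: flows [0=3,0->4,1->2,1->4] -> levels [2 3 5 3 4]
Step 6: flows [3->0,4->0,2->1,4->1] -> levels [4 5 4 2 2]
Step 7: flows [0->3,0->4,1->2,1->4] -> levels [2 3 5 3 4]
  -> period-2 cycle: step 7 state = step 5 state; never stabilizes
  -> state at step 30: (30-5) mod 2 = 1, same as step 6 -> [4 5 4 2 2]

Answer: 4 5 4 2 2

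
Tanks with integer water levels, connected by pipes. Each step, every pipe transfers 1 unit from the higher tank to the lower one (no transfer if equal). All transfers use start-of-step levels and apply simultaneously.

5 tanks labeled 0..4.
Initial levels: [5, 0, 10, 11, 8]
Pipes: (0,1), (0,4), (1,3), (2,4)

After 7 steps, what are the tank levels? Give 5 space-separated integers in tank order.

Answer: 6 8 6 6 8

Derivation:
Step 1: flows [0->1,4->0,3->1,2->4] -> levels [5 2 9 10 8]
Step 2: flows [0->1,4->0,3->1,2->4] -> levels [5 4 8 9 8]
Step 3: flows [0->1,4->0,3->1,2=4] -> levels [5 6 8 8 7]
Step 4: flows [1->0,4->0,3->1,2->4] -> levels [7 6 7 7 7]
Step 5: flows [0->1,0=4,3->1,2=4] -> levels [6 8 7 6 7]
Step 6: flows [1->0,4->0,1->3,2=4] -> levels [8 6 7 7 6]
Step 7: flows [0->1,0->4,3->1,2->4] -> levels [6 8 6 6 8]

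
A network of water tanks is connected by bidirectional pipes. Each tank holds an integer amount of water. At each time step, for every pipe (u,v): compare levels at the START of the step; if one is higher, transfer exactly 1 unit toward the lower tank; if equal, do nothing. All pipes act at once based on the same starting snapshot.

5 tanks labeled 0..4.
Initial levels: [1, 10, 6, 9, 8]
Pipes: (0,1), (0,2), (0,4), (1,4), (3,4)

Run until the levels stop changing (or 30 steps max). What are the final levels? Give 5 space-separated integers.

Step 1: flows [1->0,2->0,4->0,1->4,3->4] -> levels [4 8 5 8 9]
Step 2: flows [1->0,2->0,4->0,4->1,4->3] -> levels [7 8 4 9 6]
Step 3: flows [1->0,0->2,0->4,1->4,3->4] -> levels [6 6 5 8 9]
Step 4: flows [0=1,0->2,4->0,4->1,4->3] -> levels [6 7 6 9 6]
Step 5: flows [1->0,0=2,0=4,1->4,3->4] -> levels [7 5 6 8 8]
Step 6: flows [0->1,0->2,4->0,4->1,3=4] -> levels [6 7 7 8 6]
Step 7: flows [1->0,2->0,0=4,1->4,3->4] -> levels [8 5 6 7 8]
Step 8: flows [0->1,0->2,0=4,4->1,4->3] -> levels [6 7 7 8 6]
  -> period-2 cycle: step 8 state = step 6 state; never stabilizes
  -> state at step 30: (30-6) mod 2 = 0, same as step 6 -> [6 7 7 8 6]

Answer: 6 7 7 8 6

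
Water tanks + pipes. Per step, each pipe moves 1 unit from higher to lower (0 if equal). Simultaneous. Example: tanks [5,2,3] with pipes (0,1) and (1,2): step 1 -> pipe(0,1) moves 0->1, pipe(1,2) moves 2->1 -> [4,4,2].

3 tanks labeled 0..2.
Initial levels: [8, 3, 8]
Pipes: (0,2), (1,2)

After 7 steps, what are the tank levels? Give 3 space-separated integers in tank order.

Answer: 7 7 5

Derivation:
Step 1: flows [0=2,2->1] -> levels [8 4 7]
Step 2: flows [0->2,2->1] -> levels [7 5 7]
Step 3: flows [0=2,2->1] -> levels [7 6 6]
Step 4: flows [0->2,1=2] -> levels [6 6 7]
Step 5: flows [2->0,2->1] -> levels [7 7 5]
Step 6: flows [0->2,1->2] -> levels [6 6 7]
  -> period-2 cycle: step 6 state = step 4 state
  -> state at step 7: (7-4) mod 2 = 1, same as step 5 -> [7 7 5]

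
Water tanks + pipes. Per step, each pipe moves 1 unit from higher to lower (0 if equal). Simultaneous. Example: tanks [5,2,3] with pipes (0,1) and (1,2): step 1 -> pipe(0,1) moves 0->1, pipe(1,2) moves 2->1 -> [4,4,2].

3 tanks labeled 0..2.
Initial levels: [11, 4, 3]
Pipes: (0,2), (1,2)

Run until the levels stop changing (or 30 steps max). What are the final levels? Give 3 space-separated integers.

Step 1: flows [0->2,1->2] -> levels [10 3 5]
Step 2: flows [0->2,2->1] -> levels [9 4 5]
Step 3: flows [0->2,2->1] -> levels [8 5 5]
Step 4: flows [0->2,1=2] -> levels [7 5 6]
Step 5: flows [0->2,2->1] -> levels [6 6 6]
Step 6: flows [0=2,1=2] -> levels [6 6 6]
  -> stable (no change)

Answer: 6 6 6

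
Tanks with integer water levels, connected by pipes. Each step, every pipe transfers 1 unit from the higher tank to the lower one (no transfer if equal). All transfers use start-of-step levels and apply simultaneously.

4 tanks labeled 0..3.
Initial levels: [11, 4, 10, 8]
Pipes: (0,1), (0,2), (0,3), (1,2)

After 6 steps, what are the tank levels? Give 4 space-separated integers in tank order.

Step 1: flows [0->1,0->2,0->3,2->1] -> levels [8 6 10 9]
Step 2: flows [0->1,2->0,3->0,2->1] -> levels [9 8 8 8]
Step 3: flows [0->1,0->2,0->3,1=2] -> levels [6 9 9 9]
Step 4: flows [1->0,2->0,3->0,1=2] -> levels [9 8 8 8]
  -> period-2 cycle: step 4 state = step 2 state
  -> state at step 6: (6-2) mod 2 = 0, same as step 2 -> [9 8 8 8]

Answer: 9 8 8 8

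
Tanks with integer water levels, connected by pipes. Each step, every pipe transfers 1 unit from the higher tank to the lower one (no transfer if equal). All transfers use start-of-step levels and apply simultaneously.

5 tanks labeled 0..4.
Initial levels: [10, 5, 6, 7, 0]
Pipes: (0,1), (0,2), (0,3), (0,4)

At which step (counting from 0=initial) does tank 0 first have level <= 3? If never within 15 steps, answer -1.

Step 1: flows [0->1,0->2,0->3,0->4] -> levels [6 6 7 8 1]
Step 2: flows [0=1,2->0,3->0,0->4] -> levels [7 6 6 7 2]
Step 3: flows [0->1,0->2,0=3,0->4] -> levels [4 7 7 7 3]
Step 4: flows [1->0,2->0,3->0,0->4] -> levels [6 6 6 6 4]
Step 5: flows [0=1,0=2,0=3,0->4] -> levels [5 6 6 6 5]
Step 6: flows [1->0,2->0,3->0,0=4] -> levels [8 5 5 5 5]
Step 7: flows [0->1,0->2,0->3,0->4] -> levels [4 6 6 6 6]
Step 8: flows [1->0,2->0,3->0,4->0] -> levels [8 5 5 5 5]
  -> period-2 cycle (repeats step 6); tank 0 never drops to <=3
Tank 0 never reaches <=3 within 15 steps

Answer: -1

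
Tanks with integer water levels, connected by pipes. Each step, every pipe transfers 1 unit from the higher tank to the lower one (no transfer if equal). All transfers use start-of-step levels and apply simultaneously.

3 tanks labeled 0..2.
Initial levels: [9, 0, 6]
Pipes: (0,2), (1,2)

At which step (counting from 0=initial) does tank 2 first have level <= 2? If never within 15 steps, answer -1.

Answer: -1

Derivation:
Step 1: flows [0->2,2->1] -> levels [8 1 6]
Step 2: flows [0->2,2->1] -> levels [7 2 6]
Step 3: flows [0->2,2->1] -> levels [6 3 6]
Step 4: flows [0=2,2->1] -> levels [6 4 5]
Step 5: flows [0->2,2->1] -> levels [5 5 5]
Step 6: flows [0=2,1=2] -> levels [5 5 5]
  -> stable; tank 2 stays at 5 > 2
Tank 2 never reaches <=2 within 15 steps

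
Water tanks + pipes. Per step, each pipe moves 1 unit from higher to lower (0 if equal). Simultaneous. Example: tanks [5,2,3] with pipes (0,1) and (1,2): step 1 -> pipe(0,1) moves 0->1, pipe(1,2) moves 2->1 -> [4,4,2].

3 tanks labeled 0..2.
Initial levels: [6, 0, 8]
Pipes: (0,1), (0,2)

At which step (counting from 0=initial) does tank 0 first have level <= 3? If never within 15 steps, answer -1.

Answer: -1

Derivation:
Step 1: flows [0->1,2->0] -> levels [6 1 7]
Step 2: flows [0->1,2->0] -> levels [6 2 6]
Step 3: flows [0->1,0=2] -> levels [5 3 6]
Step 4: flows [0->1,2->0] -> levels [5 4 5]
Step 5: flows [0->1,0=2] -> levels [4 5 5]
Step 6: flows [1->0,2->0] -> levels [6 4 4]
Step 7: flows [0->1,0->2] -> levels [4 5 5]
  -> period-2 cycle (repeats step 5); tank 0 never drops to <=3
Tank 0 never reaches <=3 within 15 steps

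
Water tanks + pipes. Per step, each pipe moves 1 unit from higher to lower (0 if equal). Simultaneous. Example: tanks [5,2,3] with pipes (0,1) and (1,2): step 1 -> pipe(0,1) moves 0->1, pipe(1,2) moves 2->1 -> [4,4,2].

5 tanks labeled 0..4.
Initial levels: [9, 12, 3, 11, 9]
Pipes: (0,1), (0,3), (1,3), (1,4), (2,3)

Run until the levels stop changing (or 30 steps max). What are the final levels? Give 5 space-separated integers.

Answer: 8 10 8 9 9

Derivation:
Step 1: flows [1->0,3->0,1->3,1->4,3->2] -> levels [11 9 4 10 10]
Step 2: flows [0->1,0->3,3->1,4->1,3->2] -> levels [9 12 5 9 9]
Step 3: flows [1->0,0=3,1->3,1->4,3->2] -> levels [10 9 6 9 10]
Step 4: flows [0->1,0->3,1=3,4->1,3->2] -> levels [8 11 7 9 9]
Step 5: flows [1->0,3->0,1->3,1->4,3->2] -> levels [10 8 8 8 10]
Step 6: flows [0->1,0->3,1=3,4->1,2=3] -> levels [8 10 8 9 9]
Step 7: flows [1->0,3->0,1->3,1->4,3->2] -> levels [10 7 9 8 10]
Step 8: flows [0->1,0->3,3->1,4->1,2->3] -> levels [8 10 8 9 9]
  -> period-2 cycle: step 8 state = step 6 state; never stabilizes
  -> state at step 30: (30-6) mod 2 = 0, same as step 6 -> [8 10 8 9 9]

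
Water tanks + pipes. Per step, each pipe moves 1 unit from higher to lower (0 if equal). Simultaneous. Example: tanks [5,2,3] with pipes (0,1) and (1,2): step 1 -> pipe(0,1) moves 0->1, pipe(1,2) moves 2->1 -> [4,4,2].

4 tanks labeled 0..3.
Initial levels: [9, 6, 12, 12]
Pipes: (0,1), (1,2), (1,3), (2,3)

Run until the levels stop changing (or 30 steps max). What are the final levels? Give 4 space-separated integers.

Step 1: flows [0->1,2->1,3->1,2=3] -> levels [8 9 11 11]
Step 2: flows [1->0,2->1,3->1,2=3] -> levels [9 10 10 10]
Step 3: flows [1->0,1=2,1=3,2=3] -> levels [10 9 10 10]
Step 4: flows [0->1,2->1,3->1,2=3] -> levels [9 12 9 9]
Step 5: flows [1->0,1->2,1->3,2=3] -> levels [10 9 10 10]
  -> period-2 cycle: step 5 state = step 3 state; never stabilizes
  -> state at step 30: (30-3) mod 2 = 1, same as step 4 -> [9 12 9 9]

Answer: 9 12 9 9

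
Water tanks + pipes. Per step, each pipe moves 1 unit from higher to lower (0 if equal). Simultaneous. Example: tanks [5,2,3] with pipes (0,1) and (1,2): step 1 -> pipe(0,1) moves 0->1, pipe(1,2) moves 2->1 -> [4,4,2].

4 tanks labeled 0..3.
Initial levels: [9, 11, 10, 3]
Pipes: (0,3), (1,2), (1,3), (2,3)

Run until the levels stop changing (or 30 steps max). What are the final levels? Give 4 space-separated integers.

Answer: 7 8 8 10

Derivation:
Step 1: flows [0->3,1->2,1->3,2->3] -> levels [8 9 10 6]
Step 2: flows [0->3,2->1,1->3,2->3] -> levels [7 9 8 9]
Step 3: flows [3->0,1->2,1=3,3->2] -> levels [8 8 10 7]
Step 4: flows [0->3,2->1,1->3,2->3] -> levels [7 8 8 10]
Step 5: flows [3->0,1=2,3->1,3->2] -> levels [8 9 9 7]
Step 6: flows [0->3,1=2,1->3,2->3] -> levels [7 8 8 10]
  -> period-2 cycle: step 6 state = step 4 state; never stabilizes
  -> state at step 30: (30-4) mod 2 = 0, same as step 4 -> [7 8 8 10]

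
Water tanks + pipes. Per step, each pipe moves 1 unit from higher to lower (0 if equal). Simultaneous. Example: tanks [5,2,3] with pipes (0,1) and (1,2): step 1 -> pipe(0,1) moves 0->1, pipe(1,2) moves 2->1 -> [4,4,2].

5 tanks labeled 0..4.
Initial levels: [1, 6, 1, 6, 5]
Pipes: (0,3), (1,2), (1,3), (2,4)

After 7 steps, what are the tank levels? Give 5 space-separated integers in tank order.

Answer: 4 5 3 3 4

Derivation:
Step 1: flows [3->0,1->2,1=3,4->2] -> levels [2 5 3 5 4]
Step 2: flows [3->0,1->2,1=3,4->2] -> levels [3 4 5 4 3]
Step 3: flows [3->0,2->1,1=3,2->4] -> levels [4 5 3 3 4]
Step 4: flows [0->3,1->2,1->3,4->2] -> levels [3 3 5 5 3]
Step 5: flows [3->0,2->1,3->1,2->4] -> levels [4 5 3 3 4]
  -> period-2 cycle: step 5 state = step 3 state
  -> state at step 7: (7-3) mod 2 = 0, same as step 3 -> [4 5 3 3 4]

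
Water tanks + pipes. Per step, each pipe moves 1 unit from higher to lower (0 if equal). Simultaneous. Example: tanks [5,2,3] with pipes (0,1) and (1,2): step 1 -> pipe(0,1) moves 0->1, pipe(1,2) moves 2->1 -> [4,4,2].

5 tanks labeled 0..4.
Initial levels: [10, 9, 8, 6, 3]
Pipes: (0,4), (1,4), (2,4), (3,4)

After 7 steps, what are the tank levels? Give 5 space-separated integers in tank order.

Step 1: flows [0->4,1->4,2->4,3->4] -> levels [9 8 7 5 7]
Step 2: flows [0->4,1->4,2=4,4->3] -> levels [8 7 7 6 8]
Step 3: flows [0=4,4->1,4->2,4->3] -> levels [8 8 8 7 5]
Step 4: flows [0->4,1->4,2->4,3->4] -> levels [7 7 7 6 9]
Step 5: flows [4->0,4->1,4->2,4->3] -> levels [8 8 8 7 5]
  -> period-2 cycle: step 5 state = step 3 state
  -> state at step 7: (7-3) mod 2 = 0, same as step 3 -> [8 8 8 7 5]

Answer: 8 8 8 7 5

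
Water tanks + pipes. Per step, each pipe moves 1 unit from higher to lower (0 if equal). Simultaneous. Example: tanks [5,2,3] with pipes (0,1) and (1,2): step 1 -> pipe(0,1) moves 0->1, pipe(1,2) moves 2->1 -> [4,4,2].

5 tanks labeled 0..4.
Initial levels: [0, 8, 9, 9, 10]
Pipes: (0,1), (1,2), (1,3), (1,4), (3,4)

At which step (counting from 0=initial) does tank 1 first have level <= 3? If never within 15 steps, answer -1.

Answer: -1

Derivation:
Step 1: flows [1->0,2->1,3->1,4->1,4->3] -> levels [1 10 8 9 8]
Step 2: flows [1->0,1->2,1->3,1->4,3->4] -> levels [2 6 9 9 10]
Step 3: flows [1->0,2->1,3->1,4->1,4->3] -> levels [3 8 8 9 8]
Step 4: flows [1->0,1=2,3->1,1=4,3->4] -> levels [4 8 8 7 9]
Step 5: flows [1->0,1=2,1->3,4->1,4->3] -> levels [5 7 8 9 7]
Step 6: flows [1->0,2->1,3->1,1=4,3->4] -> levels [6 8 7 7 8]
Step 7: flows [1->0,1->2,1->3,1=4,4->3] -> levels [7 5 8 9 7]
Step 8: flows [0->1,2->1,3->1,4->1,3->4] -> levels [6 9 7 7 7]
Step 9: flows [1->0,1->2,1->3,1->4,3=4] -> levels [7 5 8 8 8]
Step 10: flows [0->1,2->1,3->1,4->1,3=4] -> levels [6 9 7 7 7]
  -> period-2 cycle (repeats step 8); tank 1 never drops to <=3
Tank 1 never reaches <=3 within 15 steps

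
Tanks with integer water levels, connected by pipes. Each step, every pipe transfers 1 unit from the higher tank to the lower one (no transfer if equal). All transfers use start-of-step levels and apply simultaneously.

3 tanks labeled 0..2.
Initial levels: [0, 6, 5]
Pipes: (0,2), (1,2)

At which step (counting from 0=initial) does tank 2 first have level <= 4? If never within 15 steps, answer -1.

Answer: 2

Derivation:
Step 1: flows [2->0,1->2] -> levels [1 5 5]
Step 2: flows [2->0,1=2] -> levels [2 5 4]
Tank 2 first reaches <=4 at step 2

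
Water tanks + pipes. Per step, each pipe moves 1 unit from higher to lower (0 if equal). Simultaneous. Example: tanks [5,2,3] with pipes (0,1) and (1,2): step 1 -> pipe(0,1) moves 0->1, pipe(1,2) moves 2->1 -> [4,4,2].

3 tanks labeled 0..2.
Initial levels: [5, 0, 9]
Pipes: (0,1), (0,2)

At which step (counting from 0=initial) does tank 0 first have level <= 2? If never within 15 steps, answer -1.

Step 1: flows [0->1,2->0] -> levels [5 1 8]
Step 2: flows [0->1,2->0] -> levels [5 2 7]
Step 3: flows [0->1,2->0] -> levels [5 3 6]
Step 4: flows [0->1,2->0] -> levels [5 4 5]
Step 5: flows [0->1,0=2] -> levels [4 5 5]
Step 6: flows [1->0,2->0] -> levels [6 4 4]
Step 7: flows [0->1,0->2] -> levels [4 5 5]
  -> period-2 cycle (repeats step 5); tank 0 never drops to <=2
Tank 0 never reaches <=2 within 15 steps

Answer: -1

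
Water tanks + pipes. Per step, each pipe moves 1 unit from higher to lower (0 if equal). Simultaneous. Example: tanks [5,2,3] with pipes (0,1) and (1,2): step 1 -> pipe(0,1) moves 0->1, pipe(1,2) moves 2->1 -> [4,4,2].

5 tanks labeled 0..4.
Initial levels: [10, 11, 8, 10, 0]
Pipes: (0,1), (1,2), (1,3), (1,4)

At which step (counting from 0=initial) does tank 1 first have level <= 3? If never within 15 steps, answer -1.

Step 1: flows [1->0,1->2,1->3,1->4] -> levels [11 7 9 11 1]
Step 2: flows [0->1,2->1,3->1,1->4] -> levels [10 9 8 10 2]
Step 3: flows [0->1,1->2,3->1,1->4] -> levels [9 9 9 9 3]
Step 4: flows [0=1,1=2,1=3,1->4] -> levels [9 8 9 9 4]
Step 5: flows [0->1,2->1,3->1,1->4] -> levels [8 10 8 8 5]
Step 6: flows [1->0,1->2,1->3,1->4] -> levels [9 6 9 9 6]
Step 7: flows [0->1,2->1,3->1,1=4] -> levels [8 9 8 8 6]
Step 8: flows [1->0,1->2,1->3,1->4] -> levels [9 5 9 9 7]
Step 9: flows [0->1,2->1,3->1,4->1] -> levels [8 9 8 8 6]
  -> period-2 cycle (repeats step 7); tank 1 never drops to <=3
Tank 1 never reaches <=3 within 15 steps

Answer: -1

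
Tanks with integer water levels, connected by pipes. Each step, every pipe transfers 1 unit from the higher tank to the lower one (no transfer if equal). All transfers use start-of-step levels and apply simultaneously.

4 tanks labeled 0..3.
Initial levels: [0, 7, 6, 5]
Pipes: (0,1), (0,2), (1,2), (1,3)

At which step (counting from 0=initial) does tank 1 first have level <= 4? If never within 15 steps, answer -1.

Answer: 1

Derivation:
Step 1: flows [1->0,2->0,1->2,1->3] -> levels [2 4 6 6]
Tank 1 first reaches <=4 at step 1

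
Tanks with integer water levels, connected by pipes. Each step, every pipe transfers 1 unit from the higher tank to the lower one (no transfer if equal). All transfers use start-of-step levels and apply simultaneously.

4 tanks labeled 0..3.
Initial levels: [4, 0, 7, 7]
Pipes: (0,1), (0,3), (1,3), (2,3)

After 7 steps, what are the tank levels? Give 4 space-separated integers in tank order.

Answer: 4 4 4 6

Derivation:
Step 1: flows [0->1,3->0,3->1,2=3] -> levels [4 2 7 5]
Step 2: flows [0->1,3->0,3->1,2->3] -> levels [4 4 6 4]
Step 3: flows [0=1,0=3,1=3,2->3] -> levels [4 4 5 5]
Step 4: flows [0=1,3->0,3->1,2=3] -> levels [5 5 5 3]
Step 5: flows [0=1,0->3,1->3,2->3] -> levels [4 4 4 6]
Step 6: flows [0=1,3->0,3->1,3->2] -> levels [5 5 5 3]
  -> period-2 cycle: step 6 state = step 4 state
  -> state at step 7: (7-4) mod 2 = 1, same as step 5 -> [4 4 4 6]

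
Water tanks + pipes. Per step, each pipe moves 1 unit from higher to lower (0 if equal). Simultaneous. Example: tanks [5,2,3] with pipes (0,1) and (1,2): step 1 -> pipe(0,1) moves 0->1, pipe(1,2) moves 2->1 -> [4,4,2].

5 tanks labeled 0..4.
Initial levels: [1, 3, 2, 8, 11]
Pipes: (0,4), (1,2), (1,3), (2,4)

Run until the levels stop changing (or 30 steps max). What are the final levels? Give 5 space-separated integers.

Step 1: flows [4->0,1->2,3->1,4->2] -> levels [2 3 4 7 9]
Step 2: flows [4->0,2->1,3->1,4->2] -> levels [3 5 4 6 7]
Step 3: flows [4->0,1->2,3->1,4->2] -> levels [4 5 6 5 5]
Step 4: flows [4->0,2->1,1=3,2->4] -> levels [5 6 4 5 5]
Step 5: flows [0=4,1->2,1->3,4->2] -> levels [5 4 6 6 4]
Step 6: flows [0->4,2->1,3->1,2->4] -> levels [4 6 4 5 6]
Step 7: flows [4->0,1->2,1->3,4->2] -> levels [5 4 6 6 4]
  -> period-2 cycle: step 7 state = step 5 state; never stabilizes
  -> state at step 30: (30-5) mod 2 = 1, same as step 6 -> [4 6 4 5 6]

Answer: 4 6 4 5 6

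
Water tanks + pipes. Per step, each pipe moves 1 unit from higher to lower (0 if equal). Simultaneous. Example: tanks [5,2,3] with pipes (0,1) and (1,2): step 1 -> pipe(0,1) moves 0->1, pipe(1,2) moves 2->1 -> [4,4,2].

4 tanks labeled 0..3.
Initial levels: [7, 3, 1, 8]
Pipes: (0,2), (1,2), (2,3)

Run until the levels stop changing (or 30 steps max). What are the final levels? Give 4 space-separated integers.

Step 1: flows [0->2,1->2,3->2] -> levels [6 2 4 7]
Step 2: flows [0->2,2->1,3->2] -> levels [5 3 5 6]
Step 3: flows [0=2,2->1,3->2] -> levels [5 4 5 5]
Step 4: flows [0=2,2->1,2=3] -> levels [5 5 4 5]
Step 5: flows [0->2,1->2,3->2] -> levels [4 4 7 4]
Step 6: flows [2->0,2->1,2->3] -> levels [5 5 4 5]
  -> period-2 cycle: step 6 state = step 4 state; never stabilizes
  -> state at step 30: (30-4) mod 2 = 0, same as step 4 -> [5 5 4 5]

Answer: 5 5 4 5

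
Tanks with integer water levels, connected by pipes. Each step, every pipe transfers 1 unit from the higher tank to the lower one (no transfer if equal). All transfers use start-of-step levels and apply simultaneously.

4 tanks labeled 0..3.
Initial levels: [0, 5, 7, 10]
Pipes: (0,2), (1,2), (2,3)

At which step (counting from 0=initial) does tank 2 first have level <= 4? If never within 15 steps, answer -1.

Answer: 7

Derivation:
Step 1: flows [2->0,2->1,3->2] -> levels [1 6 6 9]
Step 2: flows [2->0,1=2,3->2] -> levels [2 6 6 8]
Step 3: flows [2->0,1=2,3->2] -> levels [3 6 6 7]
Step 4: flows [2->0,1=2,3->2] -> levels [4 6 6 6]
Step 5: flows [2->0,1=2,2=3] -> levels [5 6 5 6]
Step 6: flows [0=2,1->2,3->2] -> levels [5 5 7 5]
Step 7: flows [2->0,2->1,2->3] -> levels [6 6 4 6]
Tank 2 first reaches <=4 at step 7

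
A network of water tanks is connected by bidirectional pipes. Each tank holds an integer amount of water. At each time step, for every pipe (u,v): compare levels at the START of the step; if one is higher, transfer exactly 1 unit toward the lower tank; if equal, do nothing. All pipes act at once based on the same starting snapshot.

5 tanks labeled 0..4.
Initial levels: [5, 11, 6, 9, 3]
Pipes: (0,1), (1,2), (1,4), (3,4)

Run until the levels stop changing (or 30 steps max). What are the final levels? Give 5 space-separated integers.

Answer: 7 5 8 6 8

Derivation:
Step 1: flows [1->0,1->2,1->4,3->4] -> levels [6 8 7 8 5]
Step 2: flows [1->0,1->2,1->4,3->4] -> levels [7 5 8 7 7]
Step 3: flows [0->1,2->1,4->1,3=4] -> levels [6 8 7 7 6]
Step 4: flows [1->0,1->2,1->4,3->4] -> levels [7 5 8 6 8]
Step 5: flows [0->1,2->1,4->1,4->3] -> levels [6 8 7 7 6]
  -> period-2 cycle: step 5 state = step 3 state; never stabilizes
  -> state at step 30: (30-3) mod 2 = 1, same as step 4 -> [7 5 8 6 8]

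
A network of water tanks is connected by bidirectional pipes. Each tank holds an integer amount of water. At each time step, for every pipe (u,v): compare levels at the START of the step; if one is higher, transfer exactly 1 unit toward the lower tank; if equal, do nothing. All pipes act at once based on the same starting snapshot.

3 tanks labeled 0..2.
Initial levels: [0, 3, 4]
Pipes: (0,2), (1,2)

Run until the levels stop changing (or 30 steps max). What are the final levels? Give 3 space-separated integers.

Answer: 3 3 1

Derivation:
Step 1: flows [2->0,2->1] -> levels [1 4 2]
Step 2: flows [2->0,1->2] -> levels [2 3 2]
Step 3: flows [0=2,1->2] -> levels [2 2 3]
Step 4: flows [2->0,2->1] -> levels [3 3 1]
Step 5: flows [0->2,1->2] -> levels [2 2 3]
  -> period-2 cycle: step 5 state = step 3 state; never stabilizes
  -> state at step 30: (30-3) mod 2 = 1, same as step 4 -> [3 3 1]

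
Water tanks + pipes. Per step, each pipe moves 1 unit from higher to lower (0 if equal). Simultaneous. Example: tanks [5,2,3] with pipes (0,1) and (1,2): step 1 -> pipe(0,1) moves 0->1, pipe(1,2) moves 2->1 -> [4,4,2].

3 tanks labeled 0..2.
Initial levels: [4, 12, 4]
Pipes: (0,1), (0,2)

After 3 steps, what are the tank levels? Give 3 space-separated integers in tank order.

Step 1: flows [1->0,0=2] -> levels [5 11 4]
Step 2: flows [1->0,0->2] -> levels [5 10 5]
Step 3: flows [1->0,0=2] -> levels [6 9 5]

Answer: 6 9 5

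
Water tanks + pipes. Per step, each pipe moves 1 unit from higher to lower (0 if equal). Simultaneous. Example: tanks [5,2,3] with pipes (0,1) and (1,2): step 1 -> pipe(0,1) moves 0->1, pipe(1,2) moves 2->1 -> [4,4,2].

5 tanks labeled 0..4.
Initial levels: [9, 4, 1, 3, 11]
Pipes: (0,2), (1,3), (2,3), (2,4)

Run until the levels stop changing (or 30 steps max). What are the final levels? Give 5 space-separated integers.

Answer: 6 5 5 6 6

Derivation:
Step 1: flows [0->2,1->3,3->2,4->2] -> levels [8 3 4 3 10]
Step 2: flows [0->2,1=3,2->3,4->2] -> levels [7 3 5 4 9]
Step 3: flows [0->2,3->1,2->3,4->2] -> levels [6 4 6 4 8]
Step 4: flows [0=2,1=3,2->3,4->2] -> levels [6 4 6 5 7]
Step 5: flows [0=2,3->1,2->3,4->2] -> levels [6 5 6 5 6]
Step 6: flows [0=2,1=3,2->3,2=4] -> levels [6 5 5 6 6]
Step 7: flows [0->2,3->1,3->2,4->2] -> levels [5 6 8 4 5]
Step 8: flows [2->0,1->3,2->3,2->4] -> levels [6 5 5 6 6]
  -> period-2 cycle: step 8 state = step 6 state; never stabilizes
  -> state at step 30: (30-6) mod 2 = 0, same as step 6 -> [6 5 5 6 6]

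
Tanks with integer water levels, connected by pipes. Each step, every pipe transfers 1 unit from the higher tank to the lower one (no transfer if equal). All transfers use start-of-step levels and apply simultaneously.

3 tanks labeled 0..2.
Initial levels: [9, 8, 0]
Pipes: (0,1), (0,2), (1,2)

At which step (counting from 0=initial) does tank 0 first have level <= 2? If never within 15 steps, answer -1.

Step 1: flows [0->1,0->2,1->2] -> levels [7 8 2]
Step 2: flows [1->0,0->2,1->2] -> levels [7 6 4]
Step 3: flows [0->1,0->2,1->2] -> levels [5 6 6]
Step 4: flows [1->0,2->0,1=2] -> levels [7 5 5]
Step 5: flows [0->1,0->2,1=2] -> levels [5 6 6]
  -> period-2 cycle (repeats step 3); tank 0 never drops to <=2
Tank 0 never reaches <=2 within 15 steps

Answer: -1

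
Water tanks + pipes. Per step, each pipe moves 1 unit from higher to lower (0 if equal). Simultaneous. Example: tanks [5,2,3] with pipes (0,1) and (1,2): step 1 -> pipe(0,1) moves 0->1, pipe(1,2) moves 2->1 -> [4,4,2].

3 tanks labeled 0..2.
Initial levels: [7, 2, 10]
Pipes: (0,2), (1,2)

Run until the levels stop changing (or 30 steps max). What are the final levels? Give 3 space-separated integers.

Answer: 7 7 5

Derivation:
Step 1: flows [2->0,2->1] -> levels [8 3 8]
Step 2: flows [0=2,2->1] -> levels [8 4 7]
Step 3: flows [0->2,2->1] -> levels [7 5 7]
Step 4: flows [0=2,2->1] -> levels [7 6 6]
Step 5: flows [0->2,1=2] -> levels [6 6 7]
Step 6: flows [2->0,2->1] -> levels [7 7 5]
Step 7: flows [0->2,1->2] -> levels [6 6 7]
  -> period-2 cycle: step 7 state = step 5 state; never stabilizes
  -> state at step 30: (30-5) mod 2 = 1, same as step 6 -> [7 7 5]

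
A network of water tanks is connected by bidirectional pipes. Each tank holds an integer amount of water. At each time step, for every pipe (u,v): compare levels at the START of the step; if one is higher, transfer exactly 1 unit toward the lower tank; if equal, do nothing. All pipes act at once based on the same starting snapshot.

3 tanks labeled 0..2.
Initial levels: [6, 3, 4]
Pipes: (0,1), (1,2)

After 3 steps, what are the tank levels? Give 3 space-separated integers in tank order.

Step 1: flows [0->1,2->1] -> levels [5 5 3]
Step 2: flows [0=1,1->2] -> levels [5 4 4]
Step 3: flows [0->1,1=2] -> levels [4 5 4]

Answer: 4 5 4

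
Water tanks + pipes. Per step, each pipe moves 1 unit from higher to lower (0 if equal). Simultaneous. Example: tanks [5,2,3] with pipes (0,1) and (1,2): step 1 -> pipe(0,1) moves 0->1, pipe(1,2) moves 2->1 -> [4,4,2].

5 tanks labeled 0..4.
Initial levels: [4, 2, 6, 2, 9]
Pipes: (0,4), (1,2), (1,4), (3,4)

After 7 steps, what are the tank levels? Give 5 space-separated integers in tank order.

Step 1: flows [4->0,2->1,4->1,4->3] -> levels [5 4 5 3 6]
Step 2: flows [4->0,2->1,4->1,4->3] -> levels [6 6 4 4 3]
Step 3: flows [0->4,1->2,1->4,3->4] -> levels [5 4 5 3 6]
  -> period-2 cycle: step 3 state = step 1 state
  -> state at step 7: (7-1) mod 2 = 0, same as step 1 -> [5 4 5 3 6]

Answer: 5 4 5 3 6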